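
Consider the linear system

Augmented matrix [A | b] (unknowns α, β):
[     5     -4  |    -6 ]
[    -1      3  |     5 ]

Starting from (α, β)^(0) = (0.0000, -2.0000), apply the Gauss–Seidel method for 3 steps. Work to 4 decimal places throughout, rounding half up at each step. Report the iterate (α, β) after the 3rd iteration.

Iteration 1:
  α = (-6 - (-4)·-2.0000) / (5) = -2.8000
  β = (5 - (-1)·-2.8000) / (3) = 0.7333
Iteration 2:
  α = (-6 - (-4)·0.7333) / (5) = -0.6134
  β = (5 - (-1)·-0.6134) / (3) = 1.4622
Iteration 3:
  α = (-6 - (-4)·1.4622) / (5) = -0.0302
  β = (5 - (-1)·-0.0302) / (3) = 1.6566

(-0.0302, 1.6566)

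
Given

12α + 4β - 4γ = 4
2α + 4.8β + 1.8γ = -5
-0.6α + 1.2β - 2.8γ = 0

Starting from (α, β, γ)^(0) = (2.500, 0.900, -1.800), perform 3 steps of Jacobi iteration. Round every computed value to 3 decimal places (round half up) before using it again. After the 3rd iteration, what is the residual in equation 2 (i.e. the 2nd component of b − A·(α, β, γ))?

Iteration 1:
  α = (4 - (4)·0.900 - (-4)·-1.800) / (12) = -0.567
  β = (-5 - (2)·2.500 - (1.8)·-1.800) / (4.8) = -1.408
  γ = (0 - (-0.6)·2.500 - (1.2)·0.900) / (-2.8) = -0.150
Iteration 2:
  α = (4 - (4)·-1.408 - (-4)·-0.150) / (12) = 0.753
  β = (-5 - (2)·-0.567 - (1.8)·-0.150) / (4.8) = -0.749
  γ = (0 - (-0.6)·-0.567 - (1.2)·-1.408) / (-2.8) = -0.482
Iteration 3:
  α = (4 - (4)·-0.749 - (-4)·-0.482) / (12) = 0.422
  β = (-5 - (2)·0.753 - (1.8)·-0.482) / (4.8) = -1.175
  γ = (0 - (-0.6)·0.753 - (1.2)·-0.749) / (-2.8) = -0.482
Residual b − A·x = (1.708, 0.664, 0.314)

0.664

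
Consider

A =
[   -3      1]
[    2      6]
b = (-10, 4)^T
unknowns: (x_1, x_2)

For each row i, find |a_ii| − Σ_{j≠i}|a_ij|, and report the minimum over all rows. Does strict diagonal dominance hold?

row 1: |-3| − (1) = 2
row 2: |6| − (2) = 4
minimum over rows = 2 → strictly diagonally dominant (convergence guaranteed)

2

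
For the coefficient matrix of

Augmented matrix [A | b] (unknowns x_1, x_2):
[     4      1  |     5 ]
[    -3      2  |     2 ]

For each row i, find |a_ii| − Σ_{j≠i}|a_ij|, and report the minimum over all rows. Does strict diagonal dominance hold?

row 1: |4| − (1) = 3
row 2: |2| − (3) = -1
minimum over rows = -1 → not strictly diagonally dominant

-1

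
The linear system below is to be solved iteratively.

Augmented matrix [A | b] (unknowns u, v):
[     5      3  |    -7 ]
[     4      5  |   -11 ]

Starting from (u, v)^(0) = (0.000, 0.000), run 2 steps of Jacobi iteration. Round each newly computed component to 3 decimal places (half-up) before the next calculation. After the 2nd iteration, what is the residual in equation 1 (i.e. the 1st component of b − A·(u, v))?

Iteration 1:
  u = (-7 - (3)·0.000) / (5) = -1.400
  v = (-11 - (4)·0.000) / (5) = -2.200
Iteration 2:
  u = (-7 - (3)·-2.200) / (5) = -0.080
  v = (-11 - (4)·-1.400) / (5) = -1.080
Residual b − A·x = (-3.360, -5.280)

-3.360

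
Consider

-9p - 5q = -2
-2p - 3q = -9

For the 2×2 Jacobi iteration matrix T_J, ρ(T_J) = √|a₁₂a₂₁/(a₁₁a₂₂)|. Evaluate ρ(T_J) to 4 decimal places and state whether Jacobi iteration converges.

0.6086

a₁₂a₂₁/(a₁₁a₂₂) = (-5)·(-2) / ((-9)·(-3)) = 0.370370
ρ = √|0.370370| = √0.370370 = 0.6086
ρ < 1, so Jacobi converges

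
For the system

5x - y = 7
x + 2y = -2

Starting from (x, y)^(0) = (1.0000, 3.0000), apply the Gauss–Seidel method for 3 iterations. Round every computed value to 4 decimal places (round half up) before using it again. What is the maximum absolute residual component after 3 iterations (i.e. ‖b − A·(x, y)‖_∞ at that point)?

Iteration 1:
  x = (7 - (-1)·3.0000) / (5) = 2.0000
  y = (-2 - (1)·2.0000) / (2) = -2.0000
Iteration 2:
  x = (7 - (-1)·-2.0000) / (5) = 1.0000
  y = (-2 - (1)·1.0000) / (2) = -1.5000
Iteration 3:
  x = (7 - (-1)·-1.5000) / (5) = 1.1000
  y = (-2 - (1)·1.1000) / (2) = -1.5500
Residual b − A·x = (-0.0500, 0.0000); ∞-norm = 0.0500

0.0500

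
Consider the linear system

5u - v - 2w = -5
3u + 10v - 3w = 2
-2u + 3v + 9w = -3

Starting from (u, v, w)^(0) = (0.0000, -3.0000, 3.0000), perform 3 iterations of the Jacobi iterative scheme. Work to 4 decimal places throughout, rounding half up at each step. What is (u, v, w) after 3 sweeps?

(-1.2116, 0.1173, -0.6207)

Iteration 1:
  u = (-5 - (-1)·-3.0000 - (-2)·3.0000) / (5) = -0.4000
  v = (2 - (3)·0.0000 - (-3)·3.0000) / (10) = 1.1000
  w = (-3 - (-2)·0.0000 - (3)·-3.0000) / (9) = 0.6667
Iteration 2:
  u = (-5 - (-1)·1.1000 - (-2)·0.6667) / (5) = -0.5133
  v = (2 - (3)·-0.4000 - (-3)·0.6667) / (10) = 0.5200
  w = (-3 - (-2)·-0.4000 - (3)·1.1000) / (9) = -0.7889
Iteration 3:
  u = (-5 - (-1)·0.5200 - (-2)·-0.7889) / (5) = -1.2116
  v = (2 - (3)·-0.5133 - (-3)·-0.7889) / (10) = 0.1173
  w = (-3 - (-2)·-0.5133 - (3)·0.5200) / (9) = -0.6207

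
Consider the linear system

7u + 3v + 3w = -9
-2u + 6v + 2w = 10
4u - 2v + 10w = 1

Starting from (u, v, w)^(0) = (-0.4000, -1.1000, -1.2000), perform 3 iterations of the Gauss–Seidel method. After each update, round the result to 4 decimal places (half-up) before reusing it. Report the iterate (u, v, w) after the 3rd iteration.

Iteration 1:
  u = (-9 - (3)·-1.1000 - (3)·-1.2000) / (7) = -0.3000
  v = (10 - (-2)·-0.3000 - (2)·-1.2000) / (6) = 1.9667
  w = (1 - (4)·-0.3000 - (-2)·1.9667) / (10) = 0.6133
Iteration 2:
  u = (-9 - (3)·1.9667 - (3)·0.6133) / (7) = -2.3914
  v = (10 - (-2)·-2.3914 - (2)·0.6133) / (6) = 0.6651
  w = (1 - (4)·-2.3914 - (-2)·0.6651) / (10) = 1.1896
Iteration 3:
  u = (-9 - (3)·0.6651 - (3)·1.1896) / (7) = -2.0806
  v = (10 - (-2)·-2.0806 - (2)·1.1896) / (6) = 0.5766
  w = (1 - (4)·-2.0806 - (-2)·0.5766) / (10) = 1.0476

(-2.0806, 0.5766, 1.0476)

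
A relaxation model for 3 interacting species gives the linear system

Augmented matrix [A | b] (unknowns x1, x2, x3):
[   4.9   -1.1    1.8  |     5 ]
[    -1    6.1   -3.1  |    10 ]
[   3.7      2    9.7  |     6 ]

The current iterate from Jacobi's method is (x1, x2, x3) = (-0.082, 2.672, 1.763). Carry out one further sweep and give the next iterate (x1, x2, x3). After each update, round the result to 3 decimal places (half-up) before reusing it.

(0.973, 2.522, 0.099)

One sweep:
  x1 = (5 - (-1.1)·2.672 - (1.8)·1.763) / (4.9) = 0.973
  x2 = (10 - (-1)·-0.082 - (-3.1)·1.763) / (6.1) = 2.522
  x3 = (6 - (3.7)·-0.082 - (2)·2.672) / (9.7) = 0.099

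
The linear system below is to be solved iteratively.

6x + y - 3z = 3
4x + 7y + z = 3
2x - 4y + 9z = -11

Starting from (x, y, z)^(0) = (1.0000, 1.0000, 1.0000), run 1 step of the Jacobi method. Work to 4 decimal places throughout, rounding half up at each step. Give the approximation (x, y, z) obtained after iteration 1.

(0.8333, -0.2857, -1.0000)

Iteration 1:
  x = (3 - (1)·1.0000 - (-3)·1.0000) / (6) = 0.8333
  y = (3 - (4)·1.0000 - (1)·1.0000) / (7) = -0.2857
  z = (-11 - (2)·1.0000 - (-4)·1.0000) / (9) = -1.0000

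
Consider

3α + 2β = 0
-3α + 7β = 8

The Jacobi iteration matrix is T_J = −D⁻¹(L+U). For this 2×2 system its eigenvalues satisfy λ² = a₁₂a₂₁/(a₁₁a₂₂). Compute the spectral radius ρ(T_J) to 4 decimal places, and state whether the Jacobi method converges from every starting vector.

0.5345

a₁₂a₂₁/(a₁₁a₂₂) = (2)·(-3) / ((3)·(7)) = -0.285714
ρ = √|-0.285714| = √0.285714 = 0.5345
ρ < 1, so Jacobi converges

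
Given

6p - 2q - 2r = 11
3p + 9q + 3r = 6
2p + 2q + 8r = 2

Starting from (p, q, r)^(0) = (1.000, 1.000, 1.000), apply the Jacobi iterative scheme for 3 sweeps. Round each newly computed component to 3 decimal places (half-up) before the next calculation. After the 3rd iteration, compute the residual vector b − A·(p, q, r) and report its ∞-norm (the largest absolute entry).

0.996

Iteration 1:
  p = (11 - (-2)·1.000 - (-2)·1.000) / (6) = 2.500
  q = (6 - (3)·1.000 - (3)·1.000) / (9) = 0.000
  r = (2 - (2)·1.000 - (2)·1.000) / (8) = -0.250
Iteration 2:
  p = (11 - (-2)·0.000 - (-2)·-0.250) / (6) = 1.750
  q = (6 - (3)·2.500 - (3)·-0.250) / (9) = -0.083
  r = (2 - (2)·2.500 - (2)·0.000) / (8) = -0.375
Iteration 3:
  p = (11 - (-2)·-0.083 - (-2)·-0.375) / (6) = 1.681
  q = (6 - (3)·1.750 - (3)·-0.375) / (9) = 0.208
  r = (2 - (2)·1.750 - (2)·-0.083) / (8) = -0.167
Residual b − A·x = (0.996, -0.414, -0.442); ∞-norm = 0.996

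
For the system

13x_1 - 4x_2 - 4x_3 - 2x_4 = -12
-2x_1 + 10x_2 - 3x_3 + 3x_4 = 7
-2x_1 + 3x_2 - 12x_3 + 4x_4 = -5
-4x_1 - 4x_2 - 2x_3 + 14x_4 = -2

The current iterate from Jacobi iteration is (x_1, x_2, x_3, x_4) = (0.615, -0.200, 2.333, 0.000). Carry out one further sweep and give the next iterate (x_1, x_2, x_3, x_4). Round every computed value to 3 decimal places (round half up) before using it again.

(-0.267, 1.523, 0.264, 0.309)

One sweep:
  x_1 = (-12 - (-4)·-0.200 - (-4)·2.333 - (-2)·0.000) / (13) = -0.267
  x_2 = (7 - (-2)·0.615 - (-3)·2.333 - (3)·0.000) / (10) = 1.523
  x_3 = (-5 - (-2)·0.615 - (3)·-0.200 - (4)·0.000) / (-12) = 0.264
  x_4 = (-2 - (-4)·0.615 - (-4)·-0.200 - (-2)·2.333) / (14) = 0.309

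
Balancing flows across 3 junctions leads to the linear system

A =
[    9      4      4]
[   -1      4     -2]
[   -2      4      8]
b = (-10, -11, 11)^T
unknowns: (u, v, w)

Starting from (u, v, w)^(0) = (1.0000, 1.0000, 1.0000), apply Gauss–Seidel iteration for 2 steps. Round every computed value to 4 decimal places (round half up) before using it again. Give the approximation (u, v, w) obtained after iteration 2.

(-0.8889, -1.8472, 2.0764)

Iteration 1:
  u = (-10 - (4)·1.0000 - (4)·1.0000) / (9) = -2.0000
  v = (-11 - (-1)·-2.0000 - (-2)·1.0000) / (4) = -2.7500
  w = (11 - (-2)·-2.0000 - (4)·-2.7500) / (8) = 2.2500
Iteration 2:
  u = (-10 - (4)·-2.7500 - (4)·2.2500) / (9) = -0.8889
  v = (-11 - (-1)·-0.8889 - (-2)·2.2500) / (4) = -1.8472
  w = (11 - (-2)·-0.8889 - (4)·-1.8472) / (8) = 2.0764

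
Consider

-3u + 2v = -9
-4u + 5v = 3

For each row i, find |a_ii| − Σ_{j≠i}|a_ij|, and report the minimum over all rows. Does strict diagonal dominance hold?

row 1: |-3| − (2) = 1
row 2: |5| − (4) = 1
minimum over rows = 1 → strictly diagonally dominant (convergence guaranteed)

1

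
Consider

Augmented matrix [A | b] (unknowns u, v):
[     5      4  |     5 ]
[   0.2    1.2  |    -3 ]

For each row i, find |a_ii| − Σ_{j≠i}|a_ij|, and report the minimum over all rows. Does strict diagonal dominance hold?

row 1: |5| − (4) = 1
row 2: |1.2| − (0.2) = 1
minimum over rows = 1 → strictly diagonally dominant (convergence guaranteed)

1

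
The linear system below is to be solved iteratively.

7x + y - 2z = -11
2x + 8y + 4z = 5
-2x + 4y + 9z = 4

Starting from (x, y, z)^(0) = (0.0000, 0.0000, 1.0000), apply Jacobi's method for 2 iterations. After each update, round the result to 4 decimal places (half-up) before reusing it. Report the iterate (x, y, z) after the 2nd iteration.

Iteration 1:
  x = (-11 - (1)·0.0000 - (-2)·1.0000) / (7) = -1.2857
  y = (5 - (2)·0.0000 - (4)·1.0000) / (8) = 0.1250
  z = (4 - (-2)·0.0000 - (4)·0.0000) / (9) = 0.4444
Iteration 2:
  x = (-11 - (1)·0.1250 - (-2)·0.4444) / (7) = -1.4623
  y = (5 - (2)·-1.2857 - (4)·0.4444) / (8) = 0.7242
  z = (4 - (-2)·-1.2857 - (4)·0.1250) / (9) = 0.1032

(-1.4623, 0.7242, 0.1032)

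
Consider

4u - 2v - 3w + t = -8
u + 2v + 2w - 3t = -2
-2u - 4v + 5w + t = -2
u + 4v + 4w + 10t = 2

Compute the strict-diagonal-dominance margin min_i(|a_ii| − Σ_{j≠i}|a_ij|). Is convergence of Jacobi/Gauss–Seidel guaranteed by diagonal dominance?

-4

row 1: |4| − (2+3+1) = -2
row 2: |2| − (1+2+3) = -4
row 3: |5| − (2+4+1) = -2
row 4: |10| − (1+4+4) = 1
minimum over rows = -4 → not strictly diagonally dominant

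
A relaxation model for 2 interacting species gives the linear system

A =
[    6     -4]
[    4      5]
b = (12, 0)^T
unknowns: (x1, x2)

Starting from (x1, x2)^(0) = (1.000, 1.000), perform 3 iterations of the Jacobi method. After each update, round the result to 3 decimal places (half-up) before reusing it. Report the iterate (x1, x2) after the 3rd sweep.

(0.577, -1.174)

Iteration 1:
  x1 = (12 - (-4)·1.000) / (6) = 2.667
  x2 = (0 - (4)·1.000) / (5) = -0.800
Iteration 2:
  x1 = (12 - (-4)·-0.800) / (6) = 1.467
  x2 = (0 - (4)·2.667) / (5) = -2.134
Iteration 3:
  x1 = (12 - (-4)·-2.134) / (6) = 0.577
  x2 = (0 - (4)·1.467) / (5) = -1.174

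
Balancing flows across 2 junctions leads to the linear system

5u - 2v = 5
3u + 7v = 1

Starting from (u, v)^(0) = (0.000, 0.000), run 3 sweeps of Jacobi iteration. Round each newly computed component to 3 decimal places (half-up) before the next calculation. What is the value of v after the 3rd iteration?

-0.310

Iteration 1:
  u = (5 - (-2)·0.000) / (5) = 1.000
  v = (1 - (3)·0.000) / (7) = 0.143
Iteration 2:
  u = (5 - (-2)·0.143) / (5) = 1.057
  v = (1 - (3)·1.000) / (7) = -0.286
Iteration 3:
  u = (5 - (-2)·-0.286) / (5) = 0.886
  v = (1 - (3)·1.057) / (7) = -0.310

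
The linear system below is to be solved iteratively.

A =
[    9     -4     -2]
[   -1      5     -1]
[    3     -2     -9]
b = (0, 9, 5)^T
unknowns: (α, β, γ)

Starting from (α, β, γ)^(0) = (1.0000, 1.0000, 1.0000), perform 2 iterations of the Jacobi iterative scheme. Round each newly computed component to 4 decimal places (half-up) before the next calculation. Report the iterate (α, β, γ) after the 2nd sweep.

Iteration 1:
  α = (0 - (-4)·1.0000 - (-2)·1.0000) / (9) = 0.6667
  β = (9 - (-1)·1.0000 - (-1)·1.0000) / (5) = 2.2000
  γ = (5 - (3)·1.0000 - (-2)·1.0000) / (-9) = -0.4444
Iteration 2:
  α = (0 - (-4)·2.2000 - (-2)·-0.4444) / (9) = 0.8790
  β = (9 - (-1)·0.6667 - (-1)·-0.4444) / (5) = 1.8445
  γ = (5 - (3)·0.6667 - (-2)·2.2000) / (-9) = -0.8222

(0.8790, 1.8445, -0.8222)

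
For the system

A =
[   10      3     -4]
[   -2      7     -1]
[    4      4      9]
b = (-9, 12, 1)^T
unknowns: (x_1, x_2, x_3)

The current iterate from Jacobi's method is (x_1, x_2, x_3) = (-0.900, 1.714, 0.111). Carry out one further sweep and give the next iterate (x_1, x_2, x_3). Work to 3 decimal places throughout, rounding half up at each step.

(-1.370, 1.473, -0.251)

One sweep:
  x_1 = (-9 - (3)·1.714 - (-4)·0.111) / (10) = -1.370
  x_2 = (12 - (-2)·-0.900 - (-1)·0.111) / (7) = 1.473
  x_3 = (1 - (4)·-0.900 - (4)·1.714) / (9) = -0.251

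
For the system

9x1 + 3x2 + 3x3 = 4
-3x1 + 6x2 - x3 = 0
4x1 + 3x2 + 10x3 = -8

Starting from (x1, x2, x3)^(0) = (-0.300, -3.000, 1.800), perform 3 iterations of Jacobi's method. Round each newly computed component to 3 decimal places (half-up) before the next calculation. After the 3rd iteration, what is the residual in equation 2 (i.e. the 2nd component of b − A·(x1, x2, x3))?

1.214

Iteration 1:
  x1 = (4 - (3)·-3.000 - (3)·1.800) / (9) = 0.844
  x2 = (0 - (-3)·-0.300 - (-1)·1.800) / (6) = 0.150
  x3 = (-8 - (4)·-0.300 - (3)·-3.000) / (10) = 0.220
Iteration 2:
  x1 = (4 - (3)·0.150 - (3)·0.220) / (9) = 0.321
  x2 = (0 - (-3)·0.844 - (-1)·0.220) / (6) = 0.459
  x3 = (-8 - (4)·0.844 - (3)·0.150) / (10) = -1.183
Iteration 3:
  x1 = (4 - (3)·0.459 - (3)·-1.183) / (9) = 0.686
  x2 = (0 - (-3)·0.321 - (-1)·-1.183) / (6) = -0.037
  x3 = (-8 - (4)·0.321 - (3)·0.459) / (10) = -1.066
Residual b − A·x = (1.135, 1.214, 0.027)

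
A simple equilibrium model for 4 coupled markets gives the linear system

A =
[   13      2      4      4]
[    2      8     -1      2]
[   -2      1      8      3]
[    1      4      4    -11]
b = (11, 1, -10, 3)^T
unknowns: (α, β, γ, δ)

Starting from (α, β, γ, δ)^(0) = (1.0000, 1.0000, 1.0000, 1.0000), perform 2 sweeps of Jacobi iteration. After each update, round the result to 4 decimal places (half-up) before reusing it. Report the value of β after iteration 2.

-0.2181

Iteration 1:
  α = (11 - (2)·1.0000 - (4)·1.0000 - (4)·1.0000) / (13) = 0.0769
  β = (1 - (2)·1.0000 - (-1)·1.0000 - (2)·1.0000) / (8) = -0.2500
  γ = (-10 - (-2)·1.0000 - (1)·1.0000 - (3)·1.0000) / (8) = -1.5000
  δ = (3 - (1)·1.0000 - (4)·1.0000 - (4)·1.0000) / (-11) = 0.5455
Iteration 2:
  α = (11 - (2)·-0.2500 - (4)·-1.5000 - (4)·0.5455) / (13) = 1.1783
  β = (1 - (2)·0.0769 - (-1)·-1.5000 - (2)·0.5455) / (8) = -0.2181
  γ = (-10 - (-2)·0.0769 - (1)·-0.2500 - (3)·0.5455) / (8) = -1.4041
  δ = (3 - (1)·0.0769 - (4)·-0.2500 - (4)·-1.5000) / (-11) = -0.9021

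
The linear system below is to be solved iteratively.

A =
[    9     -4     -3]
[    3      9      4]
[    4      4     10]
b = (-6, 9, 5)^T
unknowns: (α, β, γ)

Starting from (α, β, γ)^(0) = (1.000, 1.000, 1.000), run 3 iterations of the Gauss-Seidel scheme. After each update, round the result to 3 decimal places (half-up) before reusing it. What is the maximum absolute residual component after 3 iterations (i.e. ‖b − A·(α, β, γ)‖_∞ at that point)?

0.436

Iteration 1:
  α = (-6 - (-4)·1.000 - (-3)·1.000) / (9) = 0.111
  β = (9 - (3)·0.111 - (4)·1.000) / (9) = 0.519
  γ = (5 - (4)·0.111 - (4)·0.519) / (10) = 0.248
Iteration 2:
  α = (-6 - (-4)·0.519 - (-3)·0.248) / (9) = -0.353
  β = (9 - (3)·-0.353 - (4)·0.248) / (9) = 1.007
  γ = (5 - (4)·-0.353 - (4)·1.007) / (10) = 0.238
Iteration 3:
  α = (-6 - (-4)·1.007 - (-3)·0.238) / (9) = -0.140
  β = (9 - (3)·-0.140 - (4)·0.238) / (9) = 0.941
  γ = (5 - (4)·-0.140 - (4)·0.941) / (10) = 0.180
Residual b − A·x = (-0.436, 0.231, -0.004); ∞-norm = 0.436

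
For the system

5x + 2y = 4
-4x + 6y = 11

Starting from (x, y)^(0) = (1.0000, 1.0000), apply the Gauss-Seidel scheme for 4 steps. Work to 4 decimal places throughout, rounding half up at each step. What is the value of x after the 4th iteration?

Iteration 1:
  x = (4 - (2)·1.0000) / (5) = 0.4000
  y = (11 - (-4)·0.4000) / (6) = 2.1000
Iteration 2:
  x = (4 - (2)·2.1000) / (5) = -0.0400
  y = (11 - (-4)·-0.0400) / (6) = 1.8067
Iteration 3:
  x = (4 - (2)·1.8067) / (5) = 0.0773
  y = (11 - (-4)·0.0773) / (6) = 1.8849
Iteration 4:
  x = (4 - (2)·1.8849) / (5) = 0.0460
  y = (11 - (-4)·0.0460) / (6) = 1.8640

0.0460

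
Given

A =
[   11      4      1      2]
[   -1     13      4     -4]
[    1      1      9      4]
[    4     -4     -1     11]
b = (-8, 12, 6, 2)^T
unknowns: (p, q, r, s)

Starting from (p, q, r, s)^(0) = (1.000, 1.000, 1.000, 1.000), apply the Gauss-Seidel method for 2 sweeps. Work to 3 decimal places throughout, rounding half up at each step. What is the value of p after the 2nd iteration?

-1.232

Iteration 1:
  p = (-8 - (4)·1.000 - (1)·1.000 - (2)·1.000) / (11) = -1.364
  q = (12 - (-1)·-1.364 - (4)·1.000 - (-4)·1.000) / (13) = 0.818
  r = (6 - (1)·-1.364 - (1)·0.818 - (4)·1.000) / (9) = 0.283
  s = (2 - (4)·-1.364 - (-4)·0.818 - (-1)·0.283) / (11) = 1.001
Iteration 2:
  p = (-8 - (4)·0.818 - (1)·0.283 - (2)·1.001) / (11) = -1.232
  q = (12 - (-1)·-1.232 - (4)·0.283 - (-4)·1.001) / (13) = 1.049
  r = (6 - (1)·-1.232 - (1)·1.049 - (4)·1.001) / (9) = 0.242
  s = (2 - (4)·-1.232 - (-4)·1.049 - (-1)·0.242) / (11) = 1.033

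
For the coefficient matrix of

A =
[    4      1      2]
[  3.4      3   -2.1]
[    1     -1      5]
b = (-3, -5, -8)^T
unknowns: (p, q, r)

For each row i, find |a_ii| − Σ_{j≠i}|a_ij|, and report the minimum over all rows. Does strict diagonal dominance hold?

row 1: |4| − (1+2) = 1
row 2: |3| − (3.4+2.1) = -2.5
row 3: |5| − (1+1) = 3
minimum over rows = -2.5 → not strictly diagonally dominant

-2.5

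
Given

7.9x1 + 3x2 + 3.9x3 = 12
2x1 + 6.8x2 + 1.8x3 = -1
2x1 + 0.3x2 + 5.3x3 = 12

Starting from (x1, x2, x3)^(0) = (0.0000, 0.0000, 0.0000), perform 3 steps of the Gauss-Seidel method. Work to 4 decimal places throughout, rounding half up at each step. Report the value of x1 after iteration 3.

0.8723

Iteration 1:
  x1 = (12 - (3)·0.0000 - (3.9)·0.0000) / (7.9) = 1.5190
  x2 = (-1 - (2)·1.5190 - (1.8)·0.0000) / (6.8) = -0.5938
  x3 = (12 - (2)·1.5190 - (0.3)·-0.5938) / (5.3) = 1.7246
Iteration 2:
  x1 = (12 - (3)·-0.5938 - (3.9)·1.7246) / (7.9) = 0.8931
  x2 = (-1 - (2)·0.8931 - (1.8)·1.7246) / (6.8) = -0.8662
  x3 = (12 - (2)·0.8931 - (0.3)·-0.8662) / (5.3) = 1.9762
Iteration 3:
  x1 = (12 - (3)·-0.8662 - (3.9)·1.9762) / (7.9) = 0.8723
  x2 = (-1 - (2)·0.8723 - (1.8)·1.9762) / (6.8) = -0.9267
  x3 = (12 - (2)·0.8723 - (0.3)·-0.9267) / (5.3) = 1.9874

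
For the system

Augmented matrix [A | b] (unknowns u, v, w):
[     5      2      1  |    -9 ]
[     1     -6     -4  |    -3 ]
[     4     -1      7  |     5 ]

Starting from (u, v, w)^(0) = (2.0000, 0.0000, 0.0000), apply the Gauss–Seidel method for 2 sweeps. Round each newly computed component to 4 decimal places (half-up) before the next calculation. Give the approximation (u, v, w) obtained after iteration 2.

Iteration 1:
  u = (-9 - (2)·0.0000 - (1)·0.0000) / (5) = -1.8000
  v = (-3 - (1)·-1.8000 - (-4)·0.0000) / (-6) = 0.2000
  w = (5 - (4)·-1.8000 - (-1)·0.2000) / (7) = 1.7714
Iteration 2:
  u = (-9 - (2)·0.2000 - (1)·1.7714) / (5) = -2.2343
  v = (-3 - (1)·-2.2343 - (-4)·1.7714) / (-6) = -1.0533
  w = (5 - (4)·-2.2343 - (-1)·-1.0533) / (7) = 1.8406

(-2.2343, -1.0533, 1.8406)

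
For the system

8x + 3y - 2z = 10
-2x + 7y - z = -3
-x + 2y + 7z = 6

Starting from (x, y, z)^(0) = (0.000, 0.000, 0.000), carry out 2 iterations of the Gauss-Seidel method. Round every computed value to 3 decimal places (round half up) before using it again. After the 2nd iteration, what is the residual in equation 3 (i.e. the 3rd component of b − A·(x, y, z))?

Iteration 1:
  x = (10 - (3)·0.000 - (-2)·0.000) / (8) = 1.250
  y = (-3 - (-2)·1.250 - (-1)·0.000) / (7) = -0.071
  z = (6 - (-1)·1.250 - (2)·-0.071) / (7) = 1.056
Iteration 2:
  x = (10 - (3)·-0.071 - (-2)·1.056) / (8) = 1.541
  y = (-3 - (-2)·1.541 - (-1)·1.056) / (7) = 0.163
  z = (6 - (-1)·1.541 - (2)·0.163) / (7) = 1.031
Residual b − A·x = (-0.755, -0.028, -0.002)

-0.002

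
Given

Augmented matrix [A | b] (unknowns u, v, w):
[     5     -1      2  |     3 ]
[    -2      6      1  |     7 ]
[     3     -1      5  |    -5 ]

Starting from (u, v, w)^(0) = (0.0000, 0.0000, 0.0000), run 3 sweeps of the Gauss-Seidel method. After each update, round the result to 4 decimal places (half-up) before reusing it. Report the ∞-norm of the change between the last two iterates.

Iteration 1:
  u = (3 - (-1)·0.0000 - (2)·0.0000) / (5) = 0.6000
  v = (7 - (-2)·0.6000 - (1)·0.0000) / (6) = 1.3667
  w = (-5 - (3)·0.6000 - (-1)·1.3667) / (5) = -1.0867
Iteration 2:
  u = (3 - (-1)·1.3667 - (2)·-1.0867) / (5) = 1.3080
  v = (7 - (-2)·1.3080 - (1)·-1.0867) / (6) = 1.7838
  w = (-5 - (3)·1.3080 - (-1)·1.7838) / (5) = -1.4280
Iteration 3:
  u = (3 - (-1)·1.7838 - (2)·-1.4280) / (5) = 1.5280
  v = (7 - (-2)·1.5280 - (1)·-1.4280) / (6) = 1.9140
  w = (-5 - (3)·1.5280 - (-1)·1.9140) / (5) = -1.5340
Change: (0.2200, 0.1302, -0.1060) → max |·| = 0.2200

0.2200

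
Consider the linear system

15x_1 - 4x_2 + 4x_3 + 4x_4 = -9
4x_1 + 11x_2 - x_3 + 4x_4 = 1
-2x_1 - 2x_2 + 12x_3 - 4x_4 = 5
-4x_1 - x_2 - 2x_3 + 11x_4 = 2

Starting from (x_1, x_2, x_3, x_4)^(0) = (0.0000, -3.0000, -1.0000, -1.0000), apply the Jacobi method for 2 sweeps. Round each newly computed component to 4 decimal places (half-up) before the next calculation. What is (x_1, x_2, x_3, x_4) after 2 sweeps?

(-0.3192, 0.4674, 0.2419, -0.1761)

Iteration 1:
  x_1 = (-9 - (-4)·-3.0000 - (4)·-1.0000 - (4)·-1.0000) / (15) = -0.8667
  x_2 = (1 - (4)·0.0000 - (-1)·-1.0000 - (4)·-1.0000) / (11) = 0.3636
  x_3 = (5 - (-2)·0.0000 - (-2)·-3.0000 - (-4)·-1.0000) / (12) = -0.4167
  x_4 = (2 - (-4)·0.0000 - (-1)·-3.0000 - (-2)·-1.0000) / (11) = -0.2727
Iteration 2:
  x_1 = (-9 - (-4)·0.3636 - (4)·-0.4167 - (4)·-0.2727) / (15) = -0.3192
  x_2 = (1 - (4)·-0.8667 - (-1)·-0.4167 - (4)·-0.2727) / (11) = 0.4674
  x_3 = (5 - (-2)·-0.8667 - (-2)·0.3636 - (-4)·-0.2727) / (12) = 0.2419
  x_4 = (2 - (-4)·-0.8667 - (-1)·0.3636 - (-2)·-0.4167) / (11) = -0.1761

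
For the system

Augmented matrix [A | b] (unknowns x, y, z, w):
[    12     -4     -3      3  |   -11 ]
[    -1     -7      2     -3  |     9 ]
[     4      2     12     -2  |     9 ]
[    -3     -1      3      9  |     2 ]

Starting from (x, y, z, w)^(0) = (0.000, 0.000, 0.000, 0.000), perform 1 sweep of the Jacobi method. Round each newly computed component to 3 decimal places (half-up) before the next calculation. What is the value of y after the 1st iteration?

Iteration 1:
  x = (-11 - (-4)·0.000 - (-3)·0.000 - (3)·0.000) / (12) = -0.917
  y = (9 - (-1)·0.000 - (2)·0.000 - (-3)·0.000) / (-7) = -1.286
  z = (9 - (4)·0.000 - (2)·0.000 - (-2)·0.000) / (12) = 0.750
  w = (2 - (-3)·0.000 - (-1)·0.000 - (3)·0.000) / (9) = 0.222

-1.286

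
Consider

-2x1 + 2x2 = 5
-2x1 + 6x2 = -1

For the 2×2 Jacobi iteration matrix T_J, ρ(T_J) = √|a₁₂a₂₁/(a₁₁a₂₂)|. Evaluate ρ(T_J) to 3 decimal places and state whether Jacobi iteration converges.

0.577

a₁₂a₂₁/(a₁₁a₂₂) = (2)·(-2) / ((-2)·(6)) = 0.333333
ρ = √|0.333333| = √0.333333 = 0.577
ρ < 1, so Jacobi converges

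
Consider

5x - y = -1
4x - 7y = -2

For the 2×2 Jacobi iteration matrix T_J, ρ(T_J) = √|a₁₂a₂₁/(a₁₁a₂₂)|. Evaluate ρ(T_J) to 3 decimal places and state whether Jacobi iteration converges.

0.338

a₁₂a₂₁/(a₁₁a₂₂) = (-1)·(4) / ((5)·(-7)) = 0.114286
ρ = √|0.114286| = √0.114286 = 0.338
ρ < 1, so Jacobi converges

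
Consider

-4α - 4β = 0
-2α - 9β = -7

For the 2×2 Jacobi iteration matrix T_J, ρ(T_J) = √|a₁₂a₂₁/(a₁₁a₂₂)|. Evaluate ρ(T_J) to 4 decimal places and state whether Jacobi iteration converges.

0.4714

a₁₂a₂₁/(a₁₁a₂₂) = (-4)·(-2) / ((-4)·(-9)) = 0.222222
ρ = √|0.222222| = √0.222222 = 0.4714
ρ < 1, so Jacobi converges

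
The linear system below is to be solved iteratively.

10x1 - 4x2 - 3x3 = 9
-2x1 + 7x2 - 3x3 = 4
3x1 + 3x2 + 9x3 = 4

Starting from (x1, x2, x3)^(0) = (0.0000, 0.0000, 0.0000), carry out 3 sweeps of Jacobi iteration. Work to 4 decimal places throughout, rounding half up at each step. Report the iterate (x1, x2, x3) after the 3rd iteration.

(1.2938, 0.9123, -0.3159)

Iteration 1:
  x1 = (9 - (-4)·0.0000 - (-3)·0.0000) / (10) = 0.9000
  x2 = (4 - (-2)·0.0000 - (-3)·0.0000) / (7) = 0.5714
  x3 = (4 - (3)·0.0000 - (3)·0.0000) / (9) = 0.4444
Iteration 2:
  x1 = (9 - (-4)·0.5714 - (-3)·0.4444) / (10) = 1.2619
  x2 = (4 - (-2)·0.9000 - (-3)·0.4444) / (7) = 1.0190
  x3 = (4 - (3)·0.9000 - (3)·0.5714) / (9) = -0.0460
Iteration 3:
  x1 = (9 - (-4)·1.0190 - (-3)·-0.0460) / (10) = 1.2938
  x2 = (4 - (-2)·1.2619 - (-3)·-0.0460) / (7) = 0.9123
  x3 = (4 - (3)·1.2619 - (3)·1.0190) / (9) = -0.3159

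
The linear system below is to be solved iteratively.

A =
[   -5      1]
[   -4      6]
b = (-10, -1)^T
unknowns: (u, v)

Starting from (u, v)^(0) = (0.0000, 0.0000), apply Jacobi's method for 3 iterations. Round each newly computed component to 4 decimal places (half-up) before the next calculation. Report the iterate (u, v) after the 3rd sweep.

Iteration 1:
  u = (-10 - (1)·0.0000) / (-5) = 2.0000
  v = (-1 - (-4)·0.0000) / (6) = -0.1667
Iteration 2:
  u = (-10 - (1)·-0.1667) / (-5) = 1.9667
  v = (-1 - (-4)·2.0000) / (6) = 1.1667
Iteration 3:
  u = (-10 - (1)·1.1667) / (-5) = 2.2333
  v = (-1 - (-4)·1.9667) / (6) = 1.1445

(2.2333, 1.1445)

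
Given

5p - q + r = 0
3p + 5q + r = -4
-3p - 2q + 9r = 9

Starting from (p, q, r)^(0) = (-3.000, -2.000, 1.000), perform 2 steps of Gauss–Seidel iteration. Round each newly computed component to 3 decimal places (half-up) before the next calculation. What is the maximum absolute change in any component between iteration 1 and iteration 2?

Iteration 1:
  p = (0 - (-1)·-2.000 - (1)·1.000) / (5) = -0.600
  q = (-4 - (3)·-0.600 - (1)·1.000) / (5) = -0.640
  r = (9 - (-3)·-0.600 - (-2)·-0.640) / (9) = 0.658
Iteration 2:
  p = (0 - (-1)·-0.640 - (1)·0.658) / (5) = -0.260
  q = (-4 - (3)·-0.260 - (1)·0.658) / (5) = -0.776
  r = (9 - (-3)·-0.260 - (-2)·-0.776) / (9) = 0.741
Change: (0.340, -0.136, 0.083) → max |·| = 0.340

0.340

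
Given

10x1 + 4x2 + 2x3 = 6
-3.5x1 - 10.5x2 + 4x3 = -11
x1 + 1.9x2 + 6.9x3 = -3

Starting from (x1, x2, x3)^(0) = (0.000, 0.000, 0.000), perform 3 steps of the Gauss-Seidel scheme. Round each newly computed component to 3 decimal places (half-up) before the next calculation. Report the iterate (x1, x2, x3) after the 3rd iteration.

Iteration 1:
  x1 = (6 - (4)·0.000 - (2)·0.000) / (10) = 0.600
  x2 = (-11 - (-3.5)·0.600 - (4)·0.000) / (-10.5) = 0.848
  x3 = (-3 - (1)·0.600 - (1.9)·0.848) / (6.9) = -0.755
Iteration 2:
  x1 = (6 - (4)·0.848 - (2)·-0.755) / (10) = 0.412
  x2 = (-11 - (-3.5)·0.412 - (4)·-0.755) / (-10.5) = 0.623
  x3 = (-3 - (1)·0.412 - (1.9)·0.623) / (6.9) = -0.666
Iteration 3:
  x1 = (6 - (4)·0.623 - (2)·-0.666) / (10) = 0.484
  x2 = (-11 - (-3.5)·0.484 - (4)·-0.666) / (-10.5) = 0.633
  x3 = (-3 - (1)·0.484 - (1.9)·0.633) / (6.9) = -0.679

(0.484, 0.633, -0.679)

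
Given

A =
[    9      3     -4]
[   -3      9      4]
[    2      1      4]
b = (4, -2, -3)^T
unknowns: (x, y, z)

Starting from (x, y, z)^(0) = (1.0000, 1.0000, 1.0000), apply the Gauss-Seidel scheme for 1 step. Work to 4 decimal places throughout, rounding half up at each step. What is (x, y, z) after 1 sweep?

Iteration 1:
  x = (4 - (3)·1.0000 - (-4)·1.0000) / (9) = 0.5556
  y = (-2 - (-3)·0.5556 - (4)·1.0000) / (9) = -0.4815
  z = (-3 - (2)·0.5556 - (1)·-0.4815) / (4) = -0.9074

(0.5556, -0.4815, -0.9074)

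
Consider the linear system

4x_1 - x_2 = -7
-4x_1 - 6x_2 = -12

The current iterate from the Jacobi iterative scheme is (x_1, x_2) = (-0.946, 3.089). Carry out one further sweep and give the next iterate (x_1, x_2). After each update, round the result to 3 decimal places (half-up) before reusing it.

(-0.978, 2.631)

One sweep:
  x_1 = (-7 - (-1)·3.089) / (4) = -0.978
  x_2 = (-12 - (-4)·-0.946) / (-6) = 2.631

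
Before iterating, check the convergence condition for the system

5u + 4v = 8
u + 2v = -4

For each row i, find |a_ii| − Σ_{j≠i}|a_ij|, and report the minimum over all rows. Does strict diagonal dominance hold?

1

row 1: |5| − (4) = 1
row 2: |2| − (1) = 1
minimum over rows = 1 → strictly diagonally dominant (convergence guaranteed)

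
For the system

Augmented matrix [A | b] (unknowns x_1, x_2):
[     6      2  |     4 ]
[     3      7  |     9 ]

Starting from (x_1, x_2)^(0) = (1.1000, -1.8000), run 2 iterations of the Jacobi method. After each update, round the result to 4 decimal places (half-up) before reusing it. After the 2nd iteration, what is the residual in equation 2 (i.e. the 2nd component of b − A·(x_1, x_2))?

2.6148

Iteration 1:
  x_1 = (4 - (2)·-1.8000) / (6) = 1.2667
  x_2 = (9 - (3)·1.1000) / (7) = 0.8143
Iteration 2:
  x_1 = (4 - (2)·0.8143) / (6) = 0.3952
  x_2 = (9 - (3)·1.2667) / (7) = 0.7428
Residual b − A·x = (0.1432, 2.6148)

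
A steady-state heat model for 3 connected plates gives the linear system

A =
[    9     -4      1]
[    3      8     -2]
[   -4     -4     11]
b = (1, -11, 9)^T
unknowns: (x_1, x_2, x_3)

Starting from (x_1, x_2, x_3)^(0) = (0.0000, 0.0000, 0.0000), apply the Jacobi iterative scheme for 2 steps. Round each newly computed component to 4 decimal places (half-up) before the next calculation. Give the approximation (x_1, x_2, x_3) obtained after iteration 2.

(-0.5909, -1.2121, 0.3586)

Iteration 1:
  x_1 = (1 - (-4)·0.0000 - (1)·0.0000) / (9) = 0.1111
  x_2 = (-11 - (3)·0.0000 - (-2)·0.0000) / (8) = -1.3750
  x_3 = (9 - (-4)·0.0000 - (-4)·0.0000) / (11) = 0.8182
Iteration 2:
  x_1 = (1 - (-4)·-1.3750 - (1)·0.8182) / (9) = -0.5909
  x_2 = (-11 - (3)·0.1111 - (-2)·0.8182) / (8) = -1.2121
  x_3 = (9 - (-4)·0.1111 - (-4)·-1.3750) / (11) = 0.3586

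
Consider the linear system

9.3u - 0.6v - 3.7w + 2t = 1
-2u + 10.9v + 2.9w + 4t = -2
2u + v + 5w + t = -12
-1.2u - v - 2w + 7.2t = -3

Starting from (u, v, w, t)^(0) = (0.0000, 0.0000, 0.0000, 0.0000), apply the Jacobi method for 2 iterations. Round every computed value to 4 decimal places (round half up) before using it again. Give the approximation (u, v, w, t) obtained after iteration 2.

(-0.7695, 0.6277, -2.3230, -1.0909)

Iteration 1:
  u = (1 - (-0.6)·0.0000 - (-3.7)·0.0000 - (2)·0.0000) / (9.3) = 0.1075
  v = (-2 - (-2)·0.0000 - (2.9)·0.0000 - (4)·0.0000) / (10.9) = -0.1835
  w = (-12 - (2)·0.0000 - (1)·0.0000 - (1)·0.0000) / (5) = -2.4000
  t = (-3 - (-1.2)·0.0000 - (-1)·0.0000 - (-2)·0.0000) / (7.2) = -0.4167
Iteration 2:
  u = (1 - (-0.6)·-0.1835 - (-3.7)·-2.4000 - (2)·-0.4167) / (9.3) = -0.7695
  v = (-2 - (-2)·0.1075 - (2.9)·-2.4000 - (4)·-0.4167) / (10.9) = 0.6277
  w = (-12 - (2)·0.1075 - (1)·-0.1835 - (1)·-0.4167) / (5) = -2.3230
  t = (-3 - (-1.2)·0.1075 - (-1)·-0.1835 - (-2)·-2.4000) / (7.2) = -1.0909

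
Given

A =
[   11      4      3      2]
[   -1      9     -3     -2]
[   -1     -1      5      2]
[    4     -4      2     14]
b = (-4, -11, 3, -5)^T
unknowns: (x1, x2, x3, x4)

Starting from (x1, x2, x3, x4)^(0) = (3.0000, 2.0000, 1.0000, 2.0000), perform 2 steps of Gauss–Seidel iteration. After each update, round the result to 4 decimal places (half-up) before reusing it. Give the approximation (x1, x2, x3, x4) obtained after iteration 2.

Iteration 1:
  x1 = (-4 - (4)·2.0000 - (3)·1.0000 - (2)·2.0000) / (11) = -1.7273
  x2 = (-11 - (-1)·-1.7273 - (-3)·1.0000 - (-2)·2.0000) / (9) = -0.6364
  x3 = (3 - (-1)·-1.7273 - (-1)·-0.6364 - (2)·2.0000) / (5) = -0.6727
  x4 = (-5 - (4)·-1.7273 - (-4)·-0.6364 - (2)·-0.6727) / (14) = 0.0506
Iteration 2:
  x1 = (-4 - (4)·-0.6364 - (3)·-0.6727 - (2)·0.0506) / (11) = 0.0420
  x2 = (-11 - (-1)·0.0420 - (-3)·-0.6727 - (-2)·0.0506) / (9) = -1.4305
  x3 = (3 - (-1)·0.0420 - (-1)·-1.4305 - (2)·0.0506) / (5) = 0.3021
  x4 = (-5 - (4)·0.0420 - (-4)·-1.4305 - (2)·0.3021) / (14) = -0.8210

(0.0420, -1.4305, 0.3021, -0.8210)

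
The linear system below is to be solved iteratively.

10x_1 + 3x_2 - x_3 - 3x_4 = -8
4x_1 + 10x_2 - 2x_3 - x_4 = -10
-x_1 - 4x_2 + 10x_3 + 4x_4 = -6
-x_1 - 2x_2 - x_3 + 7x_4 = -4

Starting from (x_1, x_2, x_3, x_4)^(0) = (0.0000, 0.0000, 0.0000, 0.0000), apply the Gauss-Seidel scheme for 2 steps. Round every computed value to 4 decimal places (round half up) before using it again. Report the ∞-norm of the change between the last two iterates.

0.3014

Iteration 1:
  x_1 = (-8 - (3)·0.0000 - (-1)·0.0000 - (-3)·0.0000) / (10) = -0.8000
  x_2 = (-10 - (4)·-0.8000 - (-2)·0.0000 - (-1)·0.0000) / (10) = -0.6800
  x_3 = (-6 - (-1)·-0.8000 - (-4)·-0.6800 - (4)·0.0000) / (10) = -0.9520
  x_4 = (-4 - (-1)·-0.8000 - (-2)·-0.6800 - (-1)·-0.9520) / (7) = -1.0160
Iteration 2:
  x_1 = (-8 - (3)·-0.6800 - (-1)·-0.9520 - (-3)·-1.0160) / (10) = -0.9960
  x_2 = (-10 - (4)·-0.9960 - (-2)·-0.9520 - (-1)·-1.0160) / (10) = -0.8936
  x_3 = (-6 - (-1)·-0.9960 - (-4)·-0.8936 - (4)·-1.0160) / (10) = -0.6506
  x_4 = (-4 - (-1)·-0.9960 - (-2)·-0.8936 - (-1)·-0.6506) / (7) = -1.0620
Change: (-0.1960, -0.2136, 0.3014, -0.0460) → max |·| = 0.3014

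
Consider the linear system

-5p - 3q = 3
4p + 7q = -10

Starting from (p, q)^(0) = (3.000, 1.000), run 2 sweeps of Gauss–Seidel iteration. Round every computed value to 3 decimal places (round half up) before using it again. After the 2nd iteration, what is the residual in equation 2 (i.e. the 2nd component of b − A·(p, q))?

Iteration 1:
  p = (3 - (-3)·1.000) / (-5) = -1.200
  q = (-10 - (4)·-1.200) / (7) = -0.743
Iteration 2:
  p = (3 - (-3)·-0.743) / (-5) = -0.154
  q = (-10 - (4)·-0.154) / (7) = -1.341
Residual b − A·x = (-1.793, 0.003)

0.003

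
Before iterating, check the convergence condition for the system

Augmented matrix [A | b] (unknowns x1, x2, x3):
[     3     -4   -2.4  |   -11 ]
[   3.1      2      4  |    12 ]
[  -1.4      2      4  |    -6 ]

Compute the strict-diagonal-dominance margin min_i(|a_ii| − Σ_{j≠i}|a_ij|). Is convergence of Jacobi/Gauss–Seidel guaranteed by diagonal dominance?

-5.1

row 1: |3| − (4+2.4) = -3.4
row 2: |2| − (3.1+4) = -5.1
row 3: |4| − (1.4+2) = 0.6
minimum over rows = -5.1 → not strictly diagonally dominant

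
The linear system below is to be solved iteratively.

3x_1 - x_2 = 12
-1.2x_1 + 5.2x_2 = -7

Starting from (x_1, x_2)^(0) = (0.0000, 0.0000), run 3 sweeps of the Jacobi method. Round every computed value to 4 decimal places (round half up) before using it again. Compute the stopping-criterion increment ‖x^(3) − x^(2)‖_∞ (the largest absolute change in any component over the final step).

0.3077

Iteration 1:
  x_1 = (12 - (-1)·0.0000) / (3) = 4.0000
  x_2 = (-7 - (-1.2)·0.0000) / (5.2) = -1.3462
Iteration 2:
  x_1 = (12 - (-1)·-1.3462) / (3) = 3.5513
  x_2 = (-7 - (-1.2)·4.0000) / (5.2) = -0.4231
Iteration 3:
  x_1 = (12 - (-1)·-0.4231) / (3) = 3.8590
  x_2 = (-7 - (-1.2)·3.5513) / (5.2) = -0.5266
Change: (0.3077, -0.1035) → max |·| = 0.3077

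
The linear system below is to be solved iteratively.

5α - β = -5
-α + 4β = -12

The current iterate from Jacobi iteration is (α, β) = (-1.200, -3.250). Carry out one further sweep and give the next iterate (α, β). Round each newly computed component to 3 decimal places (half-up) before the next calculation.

One sweep:
  α = (-5 - (-1)·-3.250) / (5) = -1.650
  β = (-12 - (-1)·-1.200) / (4) = -3.300

(-1.650, -3.300)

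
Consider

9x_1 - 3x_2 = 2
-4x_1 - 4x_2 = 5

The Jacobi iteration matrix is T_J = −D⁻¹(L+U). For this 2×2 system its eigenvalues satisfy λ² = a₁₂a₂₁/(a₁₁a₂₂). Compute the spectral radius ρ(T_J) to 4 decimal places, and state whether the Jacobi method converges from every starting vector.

a₁₂a₂₁/(a₁₁a₂₂) = (-3)·(-4) / ((9)·(-4)) = -0.333333
ρ = √|-0.333333| = √0.333333 = 0.5774
ρ < 1, so Jacobi converges

0.5774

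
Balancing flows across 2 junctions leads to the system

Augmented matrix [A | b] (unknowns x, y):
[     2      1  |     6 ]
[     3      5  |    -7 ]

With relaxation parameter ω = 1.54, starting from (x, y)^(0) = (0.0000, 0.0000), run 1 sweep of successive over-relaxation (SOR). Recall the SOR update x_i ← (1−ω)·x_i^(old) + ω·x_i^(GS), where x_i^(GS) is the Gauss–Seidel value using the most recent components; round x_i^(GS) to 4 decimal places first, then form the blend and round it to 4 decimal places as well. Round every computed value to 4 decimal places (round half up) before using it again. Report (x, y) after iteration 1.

Iteration 1:
  x: GS value = (6 - (1)·0.0000) / (2) = 3.0000;  x ← (1−ω)·0.0000 + ω·3.0000 = 4.6200
  y: GS value = (-7 - (3)·4.6200) / (5) = -4.1720;  y ← (1−ω)·0.0000 + ω·-4.1720 = -6.4249

(4.6200, -6.4249)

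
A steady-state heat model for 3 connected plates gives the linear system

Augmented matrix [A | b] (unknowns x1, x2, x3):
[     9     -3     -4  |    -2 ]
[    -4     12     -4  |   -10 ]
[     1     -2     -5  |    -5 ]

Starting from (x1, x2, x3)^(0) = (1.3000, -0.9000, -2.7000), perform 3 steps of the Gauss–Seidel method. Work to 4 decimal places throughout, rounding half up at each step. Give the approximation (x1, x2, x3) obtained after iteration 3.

(0.1337, -0.4209, 1.1951)

Iteration 1:
  x1 = (-2 - (-3)·-0.9000 - (-4)·-2.7000) / (9) = -1.7222
  x2 = (-10 - (-4)·-1.7222 - (-4)·-2.7000) / (12) = -2.3074
  x3 = (-5 - (1)·-1.7222 - (-2)·-2.3074) / (-5) = 1.5785
Iteration 2:
  x1 = (-2 - (-3)·-2.3074 - (-4)·1.5785) / (9) = -0.2898
  x2 = (-10 - (-4)·-0.2898 - (-4)·1.5785) / (12) = -0.4038
  x3 = (-5 - (1)·-0.2898 - (-2)·-0.4038) / (-5) = 1.1036
Iteration 3:
  x1 = (-2 - (-3)·-0.4038 - (-4)·1.1036) / (9) = 0.1337
  x2 = (-10 - (-4)·0.1337 - (-4)·1.1036) / (12) = -0.4209
  x3 = (-5 - (1)·0.1337 - (-2)·-0.4209) / (-5) = 1.1951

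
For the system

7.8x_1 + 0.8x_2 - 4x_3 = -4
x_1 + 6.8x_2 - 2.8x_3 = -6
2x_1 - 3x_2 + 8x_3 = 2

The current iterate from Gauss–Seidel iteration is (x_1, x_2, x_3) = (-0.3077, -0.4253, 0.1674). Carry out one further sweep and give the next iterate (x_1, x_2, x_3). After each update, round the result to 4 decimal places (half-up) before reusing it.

One sweep:
  x_1 = (-4 - (0.8)·-0.4253 - (-4)·0.1674) / (7.8) = -0.3834
  x_2 = (-6 - (1)·-0.3834 - (-2.8)·0.1674) / (6.8) = -0.7570
  x_3 = (2 - (2)·-0.3834 - (-3)·-0.7570) / (8) = 0.0620

(-0.3834, -0.7570, 0.0620)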